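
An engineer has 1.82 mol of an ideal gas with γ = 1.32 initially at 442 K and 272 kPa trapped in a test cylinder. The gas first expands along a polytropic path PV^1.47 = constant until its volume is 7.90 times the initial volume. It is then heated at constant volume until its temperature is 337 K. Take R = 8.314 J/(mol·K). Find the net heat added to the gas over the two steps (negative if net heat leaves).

3880 J

V₁ = nRT₁/P₁ = 1.82×8.314×442/272 = 24.6 L.
Step 1 — Polytropic n=1.47: T₂ = T₁(V₁/V₂)^(n−1) = 442×(0.127)^0.47 = 167 K; P₂ = P₁(V₁/V₂)^n = 13.0 kPa.
W = (P₁V₁−P₂V₂)/(n−1) = (272×24.6−13.0×194)/0.47 = 8840 J.
ΔU = nCvΔT = 1.82×26.0×(167−442) = -13000 J.
Q = ΔU + W = -4150 J.
State after step 1: P = 13.0 kPa, V = 194 L, T = 167 K.
Step 2 — Isochoric: V stays 194 L; P/T = const ⇒ T₂ = 337 K, P₂ = 26.3 kPa.
W = 0 (no volume change).
ΔU = nCvΔT = 1.82×26.0×(337−167) = 8020 J.
Q = ΔU = 8020 J.
Net over both steps: W = 8840 J, Q = 3880 J, ΔU = -4970 J.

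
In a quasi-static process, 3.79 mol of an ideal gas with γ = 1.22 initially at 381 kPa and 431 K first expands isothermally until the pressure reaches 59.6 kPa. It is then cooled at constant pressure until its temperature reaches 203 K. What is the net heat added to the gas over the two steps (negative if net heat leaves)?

V₁ = nRT₁/P₁ = 3.79×8.314×431/381 = 35.6 L.
Step 1 — Isothermal: T stays 431 K; PV = const ⇒ V₂ = 228 L, P₂ = 59.6 kPa.
ΔU = 0 (ideal gas, T constant).
W = nRT ln(V₂/V₁) = 3.79×8.314×431×ln(6.39) = 25200 J.
Q = ΔU + W = 25200 J.
State after step 1: P = 59.6 kPa, V = 228 L, T = 431 K.
Step 2 — Isobaric: P stays 59.6 kPa; V/T = const ⇒ T₂ = 203 K, V₂ = 107 L.
W = PΔV = 59.6×(107−228) kPa·L = -7180 J.
ΔU = nCvΔT = 3.79×37.8×(203−431) = -32700 J.
Q = ΔU + W = nCpΔT = -39800 J.
Net over both steps: W = 18000 J, Q = -14600 J, ΔU = -32700 J.

-14600 J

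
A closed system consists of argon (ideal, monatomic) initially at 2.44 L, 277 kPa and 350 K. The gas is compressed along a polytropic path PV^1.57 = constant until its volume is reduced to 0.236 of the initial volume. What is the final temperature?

797 K

Polytropic n=1.57: T₂ = T₁(V₁/V₂)^(n−1) = 350×(4.24)^0.57 = 797 K; P₂ = P₁(V₁/V₂)^n = 2670 kPa.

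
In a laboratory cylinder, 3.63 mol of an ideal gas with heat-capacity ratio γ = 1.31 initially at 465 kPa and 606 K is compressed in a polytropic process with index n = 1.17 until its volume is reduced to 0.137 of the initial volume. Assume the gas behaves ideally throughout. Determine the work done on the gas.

V₁ = nRT₁/P₁ = 3.63×8.314×606/465 = 39.3 L.
Polytropic n=1.17: T₂ = T₁(V₁/V₂)^(n−1) = 606×(7.30)^0.17 = 850 K; P₂ = P₁(V₁/V₂)^n = 4760 kPa.
W = (P₁V₁−P₂V₂)/(n−1) = (465×39.3−4760×5.39)/0.17 = -43300 J.
Work done on the gas = −W_by = 43300 J.

43300 J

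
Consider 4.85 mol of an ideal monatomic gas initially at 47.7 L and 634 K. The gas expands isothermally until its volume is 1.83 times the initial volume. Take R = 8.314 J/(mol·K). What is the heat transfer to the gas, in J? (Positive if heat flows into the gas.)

P₁ = nRT₁/V₁ = 4.85×8.314×634/47.7 = 536 kPa.
Isothermal: T stays 634 K; PV = const ⇒ V₂ = 87.3 L, P₂ = 293 kPa.
ΔU = 0 (ideal gas, T constant).
W = nRT ln(V₂/V₁) = 4.85×8.314×634×ln(1.83) = 15400 J.
Q = ΔU + W = 15400 J.

15400 J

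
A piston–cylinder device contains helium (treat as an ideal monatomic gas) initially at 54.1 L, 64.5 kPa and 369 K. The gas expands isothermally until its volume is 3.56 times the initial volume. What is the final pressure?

18.1 kPa

Isothermal: T stays 369 K; PV = const ⇒ V₂ = 193 L, P₂ = 18.1 kPa.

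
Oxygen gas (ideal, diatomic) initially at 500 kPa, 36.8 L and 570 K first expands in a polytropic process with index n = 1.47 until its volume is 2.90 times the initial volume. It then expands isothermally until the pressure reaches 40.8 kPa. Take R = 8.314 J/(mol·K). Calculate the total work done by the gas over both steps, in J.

n = P₁V₁/(RT₁) = 500×36.8/(8.314×570) = 3.88 mol.
Step 1 — Polytropic n=1.47: T₂ = T₁(V₁/V₂)^(n−1) = 570×(0.345)^0.47 = 346 K; P₂ = P₁(V₁/V₂)^n = 105 kPa.
W = (P₁V₁−P₂V₂)/(n−1) = (500×36.8−105×107)/0.47 = 15400 J.
ΔU = nCvΔT = 3.88×20.8×(346−570) = -18100 J.
Q = ΔU + W = -2700 J.
State after step 1: P = 105 kPa, V = 107 L, T = 346 K.
Step 2 — Isothermal: T stays 346 K; PV = const ⇒ V₂ = 273 L, P₂ = 40.8 kPa.
ΔU = 0 (ideal gas, T constant).
W = nRT ln(V₂/V₁) = 3.88×8.314×346×ln(2.56) = 10500 J.
Q = ΔU + W = 10500 J.
Net over both steps: W = 25900 J, Q = 7800 J, ΔU = -18100 J.

25900 J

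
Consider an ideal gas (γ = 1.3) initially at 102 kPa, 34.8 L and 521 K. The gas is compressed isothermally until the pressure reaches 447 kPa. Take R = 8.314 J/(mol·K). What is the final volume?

Isothermal: T stays 521 K; PV = const ⇒ V₂ = 7.94 L, P₂ = 447 kPa.

7.94 L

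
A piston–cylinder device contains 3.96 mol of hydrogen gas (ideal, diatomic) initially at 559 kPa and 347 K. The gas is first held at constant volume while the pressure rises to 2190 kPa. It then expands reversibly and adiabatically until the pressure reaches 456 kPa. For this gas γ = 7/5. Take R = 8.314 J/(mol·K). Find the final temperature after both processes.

868 K

V₁ = nRT₁/P₁ = 3.96×8.314×347/559 = 20.4 L.
Step 1 — Isochoric: V stays 20.4 L; P/T = const ⇒ T₂ = 1360 K, P₂ = 2190 kPa.
W = 0 (no volume change).
ΔU = nCvΔT = 3.96×20.8×(1360−347) = 83300 J.
Q = ΔU = 83300 J.
State after step 1: P = 2190 kPa, V = 20.4 L, T = 1360 K.
Step 2 — Adiabatic: T₂/T₁ = (P₂/P₁)^((γ−1)/γ) ⇒ T₂ = 1360×(0.208)^0.286 = 868 K; V₂ = 62.7 L.
ΔU = nCvΔT = 3.96×20.8×(868−1360) = -40400 J.
Q = 0 for an adiabatic process, so W = −ΔU = 40400 J.
Net over both steps: W = 40400 J, Q = 83300 J, ΔU = 42900 J.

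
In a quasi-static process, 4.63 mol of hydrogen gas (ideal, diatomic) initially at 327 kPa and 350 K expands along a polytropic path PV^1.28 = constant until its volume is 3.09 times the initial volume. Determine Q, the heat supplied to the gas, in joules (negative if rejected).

3910 J

V₁ = nRT₁/P₁ = 4.63×8.314×350/327 = 41.2 L.
Polytropic n=1.28: T₂ = T₁(V₁/V₂)^(n−1) = 350×(0.324)^0.28 = 255 K; P₂ = P₁(V₁/V₂)^n = 77.2 kPa.
W = (P₁V₁−P₂V₂)/(n−1) = (327×41.2−77.2×127)/0.28 = 13000 J.
ΔU = nCvΔT = 4.63×20.8×(255−350) = -9120 J.
Q = ΔU + W = 3910 J.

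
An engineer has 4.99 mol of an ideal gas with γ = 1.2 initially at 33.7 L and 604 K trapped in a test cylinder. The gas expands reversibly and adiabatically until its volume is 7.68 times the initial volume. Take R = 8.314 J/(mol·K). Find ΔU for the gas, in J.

-42000 J

P₁ = nRT₁/V₁ = 4.99×8.314×604/33.7 = 744 kPa.
Adiabatic: TV^(γ−1) = const ⇒ T₂ = 604×(0.130)^0.200 = 402 K; PV^γ = const ⇒ P₂ = 64.4 kPa.
For an ideal gas ΔU = nCvΔT with Cv = R/(γ−1) = 41.6 J/(mol·K).
ΔU = 4.99×41.6×(402−604) = -42000 J.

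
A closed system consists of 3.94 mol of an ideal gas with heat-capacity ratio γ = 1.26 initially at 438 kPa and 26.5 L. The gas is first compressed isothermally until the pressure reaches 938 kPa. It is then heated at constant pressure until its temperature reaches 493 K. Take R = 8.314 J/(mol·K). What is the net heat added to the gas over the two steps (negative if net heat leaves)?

T₁ = P₁V₁/(nR) = 438×26.5/(3.94×8.314) = 354 K.
Step 1 — Isothermal: T stays 354 K; PV = const ⇒ V₂ = 12.4 L, P₂ = 938 kPa.
ΔU = 0 (ideal gas, T constant).
W = nRT ln(V₂/V₁) = 3.94×8.314×354×ln(0.467) = -8840 J.
Q = ΔU + W = -8840 J.
State after step 1: P = 938 kPa, V = 12.4 L, T = 354 K.
Step 2 — Isobaric: P stays 938 kPa; V/T = const ⇒ T₂ = 493 K, V₂ = 17.2 L.
W = PΔV = 938×(17.2−12.4) kPa·L = 4540 J.
ΔU = nCvΔT = 3.94×32.0×(493−354) = 17500 J.
Q = ΔU + W = nCpΔT = 22000 J.
Net over both steps: W = -4300 J, Q = 13200 J, ΔU = 17500 J.

13200 J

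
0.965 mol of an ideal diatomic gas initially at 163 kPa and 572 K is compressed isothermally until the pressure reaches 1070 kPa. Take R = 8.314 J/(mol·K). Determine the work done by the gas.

V₁ = nRT₁/P₁ = 0.965×8.314×572/163 = 28.2 L.
Isothermal: T stays 572 K; PV = const ⇒ V₂ = 4.29 L, P₂ = 1070 kPa.
W = nRT ln(V₂/V₁) = 0.965×8.314×572×ln(0.152) = -8640 J.

-8640 J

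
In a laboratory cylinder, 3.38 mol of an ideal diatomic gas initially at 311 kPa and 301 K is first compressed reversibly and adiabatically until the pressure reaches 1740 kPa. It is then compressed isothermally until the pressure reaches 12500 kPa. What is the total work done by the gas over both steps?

-40700 J

V₁ = nRT₁/P₁ = 3.38×8.314×301/311 = 27.2 L.
Step 1 — Adiabatic: T₂/T₁ = (P₂/P₁)^((γ−1)/γ) ⇒ T₂ = 301×(5.59)^0.286 = 492 K; V₂ = 7.95 L.
ΔU = nCvΔT = 3.38×20.8×(492−301) = 13400 J.
Q = 0 for an adiabatic process, so W = −ΔU = -13400 J.
State after step 1: P = 1740 kPa, V = 7.95 L, T = 492 K.
Step 2 — Isothermal: T stays 492 K; PV = const ⇒ V₂ = 1.11 L, P₂ = 12500 kPa.
ΔU = 0 (ideal gas, T constant).
W = nRT ln(V₂/V₁) = 3.38×8.314×492×ln(0.139) = -27300 J.
Q = ΔU + W = -27300 J.
Net over both steps: W = -40700 J, Q = -27300 J, ΔU = 13400 J.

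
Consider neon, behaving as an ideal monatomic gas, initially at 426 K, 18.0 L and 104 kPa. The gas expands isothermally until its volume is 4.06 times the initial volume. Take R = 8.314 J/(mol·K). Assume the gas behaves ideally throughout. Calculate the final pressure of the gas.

25.6 kPa

Isothermal: T stays 426 K; PV = const ⇒ V₂ = 73.1 L, P₂ = 25.6 kPa.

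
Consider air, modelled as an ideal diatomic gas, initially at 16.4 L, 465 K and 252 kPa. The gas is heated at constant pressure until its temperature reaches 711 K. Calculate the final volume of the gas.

25.1 L

Isobaric: P stays 252 kPa; V/T = const ⇒ T₂ = 711 K, V₂ = 25.1 L.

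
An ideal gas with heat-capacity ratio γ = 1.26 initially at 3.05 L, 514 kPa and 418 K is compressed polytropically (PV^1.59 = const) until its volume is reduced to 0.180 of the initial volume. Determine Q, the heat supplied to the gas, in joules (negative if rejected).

5900 J

n = P₁V₁/(RT₁) = 514×3.05/(8.314×418) = 0.451 mol.
Polytropic n=1.59: T₂ = T₁(V₁/V₂)^(n−1) = 418×(5.56)^0.59 = 1150 K; P₂ = P₁(V₁/V₂)^n = 7850 kPa.
W = (P₁V₁−P₂V₂)/(n−1) = (514×3.05−7850×0.549)/0.59 = -4650 J.
ΔU = nCvΔT = 0.451×32.0×(1150−418) = 10600 J.
Q = ΔU + W = 5900 J.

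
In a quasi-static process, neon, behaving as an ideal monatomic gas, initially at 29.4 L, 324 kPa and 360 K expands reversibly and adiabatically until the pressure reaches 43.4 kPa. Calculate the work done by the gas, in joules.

7890 J

n = P₁V₁/(RT₁) = 324×29.4/(8.314×360) = 3.18 mol.
Adiabatic: T₂/T₁ = (P₂/P₁)^((γ−1)/γ) ⇒ T₂ = 360×(0.134)^0.400 = 161 K; V₂ = 98.2 L.
ΔU = nCvΔT = 3.18×12.5×(161−360) = -7890 J.
Q = 0 for an adiabatic process, so W = −ΔU = 7890 J.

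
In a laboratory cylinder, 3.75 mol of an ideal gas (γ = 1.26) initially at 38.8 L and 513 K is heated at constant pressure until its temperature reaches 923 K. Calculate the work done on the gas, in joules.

-12800 J

P₁ = nRT₁/V₁ = 3.75×8.314×513/38.8 = 412 kPa.
Isobaric: P stays 412 kPa; V/T = const ⇒ T₂ = 923 K, V₂ = 69.8 L.
W = PΔV = 412×(69.8−38.8) kPa·L = 12800 J.
Work done on the gas = −W_by = -12800 J.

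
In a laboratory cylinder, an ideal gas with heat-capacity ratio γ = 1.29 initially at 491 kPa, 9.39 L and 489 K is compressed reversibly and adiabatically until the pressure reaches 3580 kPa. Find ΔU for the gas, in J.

8950 J

n = P₁V₁/(RT₁) = 491×9.39/(8.314×489) = 1.13 mol.
Adiabatic: T₂/T₁ = (P₂/P₁)^((γ−1)/γ) ⇒ T₂ = 489×(7.29)^0.225 = 764 K; V₂ = 2.01 L.
For an ideal gas ΔU = nCvΔT with Cv = R/(γ−1) = 28.7 J/(mol·K).
ΔU = 1.13×28.7×(764−489) = 8950 J.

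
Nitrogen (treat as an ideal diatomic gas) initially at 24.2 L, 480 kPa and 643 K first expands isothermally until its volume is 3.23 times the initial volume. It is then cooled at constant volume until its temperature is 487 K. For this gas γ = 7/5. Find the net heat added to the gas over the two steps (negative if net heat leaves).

6570 J

n = P₁V₁/(RT₁) = 480×24.2/(8.314×643) = 2.17 mol.
Step 1 — Isothermal: T stays 643 K; PV = const ⇒ V₂ = 78.2 L, P₂ = 149 kPa.
ΔU = 0 (ideal gas, T constant).
W = nRT ln(V₂/V₁) = 2.17×8.314×643×ln(3.23) = 13600 J.
Q = ΔU + W = 13600 J.
State after step 1: P = 149 kPa, V = 78.2 L, T = 643 K.
Step 2 — Isochoric: V stays 78.2 L; P/T = const ⇒ T₂ = 487 K, P₂ = 113 kPa.
W = 0 (no volume change).
ΔU = nCvΔT = 2.17×20.8×(487−643) = -7050 J.
Q = ΔU = -7050 J.
Net over both steps: W = 13600 J, Q = 6570 J, ΔU = -7050 J.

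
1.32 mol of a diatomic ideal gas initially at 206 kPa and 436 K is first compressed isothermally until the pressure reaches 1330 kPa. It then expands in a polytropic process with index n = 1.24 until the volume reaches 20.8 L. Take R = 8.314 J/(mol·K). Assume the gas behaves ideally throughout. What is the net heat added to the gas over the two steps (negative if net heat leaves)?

-6180 J

V₁ = nRT₁/P₁ = 1.32×8.314×436/206 = 23.2 L.
Step 1 — Isothermal: T stays 436 K; PV = const ⇒ V₂ = 3.60 L, P₂ = 1330 kPa.
ΔU = 0 (ideal gas, T constant).
W = nRT ln(V₂/V₁) = 1.32×8.314×436×ln(0.155) = -8920 J.
Q = ΔU + W = -8920 J.
State after step 1: P = 1330 kPa, V = 3.60 L, T = 436 K.
Step 2 — Polytropic n=1.24: T₂ = T₁(V₁/V₂)^(n−1) = 436×(0.173)^0.24 = 286 K; P₂ = P₁(V₁/V₂)^n = 151 kPa.
W = (P₁V₁−P₂V₂)/(n−1) = (1330×3.60−151×20.8)/0.24 = 6850 J.
ΔU = nCvΔT = 1.32×20.8×(286−436) = -4110 J.
Q = ΔU + W = 2740 J.
Net over both steps: W = -2070 J, Q = -6180 J, ΔU = -4110 J.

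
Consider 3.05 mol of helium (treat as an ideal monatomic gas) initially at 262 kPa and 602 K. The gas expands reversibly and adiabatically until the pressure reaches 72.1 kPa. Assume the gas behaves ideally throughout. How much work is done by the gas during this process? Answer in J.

V₁ = nRT₁/P₁ = 3.05×8.314×602/262 = 58.3 L.
Adiabatic: T₂/T₁ = (P₂/P₁)^((γ−1)/γ) ⇒ T₂ = 602×(0.275)^0.400 = 359 K; V₂ = 126 L.
ΔU = nCvΔT = 3.05×12.5×(359−602) = -9230 J.
Q = 0 for an adiabatic process, so W = −ΔU = 9230 J.

9230 J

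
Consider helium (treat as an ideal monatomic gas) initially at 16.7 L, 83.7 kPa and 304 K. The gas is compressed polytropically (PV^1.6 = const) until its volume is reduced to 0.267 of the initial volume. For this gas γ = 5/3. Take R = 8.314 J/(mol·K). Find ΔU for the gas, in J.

n = P₁V₁/(RT₁) = 83.7×16.7/(8.314×304) = 0.553 mol.
Polytropic n=1.6: T₂ = T₁(V₁/V₂)^(n−1) = 304×(3.75)^0.60 = 671 K; P₂ = P₁(V₁/V₂)^n = 692 kPa.
For an ideal gas ΔU = nCvΔT with Cv = (3/2)R = 12.5 J/(mol·K).
ΔU = 0.553×12.5×(671−304) = 2530 J.

2530 J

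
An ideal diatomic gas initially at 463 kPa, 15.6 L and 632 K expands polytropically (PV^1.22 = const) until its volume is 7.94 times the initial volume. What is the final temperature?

401 K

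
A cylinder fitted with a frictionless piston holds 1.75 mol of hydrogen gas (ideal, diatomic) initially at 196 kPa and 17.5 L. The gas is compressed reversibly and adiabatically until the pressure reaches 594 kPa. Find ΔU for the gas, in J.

T₁ = P₁V₁/(nR) = 196×17.5/(1.75×8.314) = 236 K.
Adiabatic: T₂/T₁ = (P₂/P₁)^((γ−1)/γ) ⇒ T₂ = 236×(3.03)^0.286 = 324 K; V₂ = 7.93 L.
For an ideal gas ΔU = nCvΔT with Cv = (5/2)R = 20.8 J/(mol·K).
ΔU = 1.75×20.8×(324−236) = 3200 J.

3200 J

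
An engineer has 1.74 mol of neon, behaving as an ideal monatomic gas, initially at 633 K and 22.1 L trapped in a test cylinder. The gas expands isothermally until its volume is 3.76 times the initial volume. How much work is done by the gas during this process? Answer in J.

12100 J

P₁ = nRT₁/V₁ = 1.74×8.314×633/22.1 = 414 kPa.
Isothermal: T stays 633 K; PV = const ⇒ V₂ = 83.1 L, P₂ = 110 kPa.
W = nRT ln(V₂/V₁) = 1.74×8.314×633×ln(3.76) = 12100 J.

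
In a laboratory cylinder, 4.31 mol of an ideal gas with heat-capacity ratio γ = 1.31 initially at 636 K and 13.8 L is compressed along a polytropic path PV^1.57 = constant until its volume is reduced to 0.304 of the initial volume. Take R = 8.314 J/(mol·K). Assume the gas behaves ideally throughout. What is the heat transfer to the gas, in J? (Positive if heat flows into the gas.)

P₁ = nRT₁/V₁ = 4.31×8.314×636/13.8 = 1650 kPa.
Polytropic n=1.57: T₂ = T₁(V₁/V₂)^(n−1) = 636×(3.29)^0.57 = 1250 K; P₂ = P₁(V₁/V₂)^n = 10700 kPa.
W = (P₁V₁−P₂V₂)/(n−1) = (1650×13.8−10700×4.20)/0.57 = -38800 J.
ΔU = nCvΔT = 4.31×26.8×(1250−636) = 71400 J.
Q = ΔU + W = 32600 J.

32600 J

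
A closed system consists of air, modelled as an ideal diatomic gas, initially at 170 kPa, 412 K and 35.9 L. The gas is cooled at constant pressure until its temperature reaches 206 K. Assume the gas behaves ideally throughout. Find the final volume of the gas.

17.9 L

Isobaric: P stays 170 kPa; V/T = const ⇒ T₂ = 206 K, V₂ = 17.9 L.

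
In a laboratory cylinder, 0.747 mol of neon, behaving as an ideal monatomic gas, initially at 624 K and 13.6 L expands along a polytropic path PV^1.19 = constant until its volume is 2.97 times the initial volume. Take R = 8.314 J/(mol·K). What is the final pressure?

78.0 kPa

P₁ = nRT₁/V₁ = 0.747×8.314×624/13.6 = 285 kPa.
Polytropic n=1.19: T₂ = T₁(V₁/V₂)^(n−1) = 624×(0.337)^0.19 = 507 K; P₂ = P₁(V₁/V₂)^n = 78.0 kPa.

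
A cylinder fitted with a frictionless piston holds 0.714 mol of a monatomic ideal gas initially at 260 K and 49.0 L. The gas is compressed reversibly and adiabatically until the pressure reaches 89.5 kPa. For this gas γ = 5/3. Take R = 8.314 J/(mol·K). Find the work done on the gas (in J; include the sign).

1200 J

P₁ = nRT₁/V₁ = 0.714×8.314×260/49.0 = 31.5 kPa.
Adiabatic: T₂/T₁ = (P₂/P₁)^((γ−1)/γ) ⇒ T₂ = 260×(2.84)^0.400 = 395 K; V₂ = 26.2 L.
ΔU = nCvΔT = 0.714×12.5×(395−260) = 1200 J.
Q = 0 for an adiabatic process, so W = −ΔU = -1200 J.
Work done on the gas = −W_by = 1200 J.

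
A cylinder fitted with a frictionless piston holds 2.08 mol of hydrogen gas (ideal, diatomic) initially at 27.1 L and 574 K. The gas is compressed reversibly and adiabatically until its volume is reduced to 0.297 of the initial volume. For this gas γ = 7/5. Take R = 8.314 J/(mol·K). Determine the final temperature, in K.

P₁ = nRT₁/V₁ = 2.08×8.314×574/27.1 = 366 kPa.
Adiabatic: TV^(γ−1) = const ⇒ T₂ = 574×(3.37)^0.400 = 933 K; PV^γ = const ⇒ P₂ = 2000 kPa.

933 K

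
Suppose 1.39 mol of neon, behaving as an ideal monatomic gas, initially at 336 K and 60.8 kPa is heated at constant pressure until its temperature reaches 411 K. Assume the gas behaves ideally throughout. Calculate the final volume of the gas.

78.1 L

V₁ = nRT₁/P₁ = 1.39×8.314×336/60.8 = 63.9 L.
Isobaric: P stays 60.8 kPa; V/T = const ⇒ T₂ = 411 K, V₂ = 78.1 L.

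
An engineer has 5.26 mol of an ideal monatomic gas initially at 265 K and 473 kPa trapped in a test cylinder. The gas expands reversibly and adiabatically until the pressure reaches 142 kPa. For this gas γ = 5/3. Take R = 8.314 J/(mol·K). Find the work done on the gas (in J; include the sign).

-6640 J

V₁ = nRT₁/P₁ = 5.26×8.314×265/473 = 24.5 L.
Adiabatic: T₂/T₁ = (P₂/P₁)^((γ−1)/γ) ⇒ T₂ = 265×(0.300)^0.400 = 164 K; V₂ = 50.4 L.
ΔU = nCvΔT = 5.26×12.5×(164−265) = -6640 J.
Q = 0 for an adiabatic process, so W = −ΔU = 6640 J.
Work done on the gas = −W_by = -6640 J.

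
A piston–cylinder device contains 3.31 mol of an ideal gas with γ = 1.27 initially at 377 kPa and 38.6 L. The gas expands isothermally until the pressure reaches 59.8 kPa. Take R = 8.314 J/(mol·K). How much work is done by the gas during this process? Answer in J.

26800 J

T₁ = P₁V₁/(nR) = 377×38.6/(3.31×8.314) = 529 K.
Isothermal: T stays 529 K; PV = const ⇒ V₂ = 243 L, P₂ = 59.8 kPa.
W = nRT ln(V₂/V₁) = 3.31×8.314×529×ln(6.30) = 26800 J.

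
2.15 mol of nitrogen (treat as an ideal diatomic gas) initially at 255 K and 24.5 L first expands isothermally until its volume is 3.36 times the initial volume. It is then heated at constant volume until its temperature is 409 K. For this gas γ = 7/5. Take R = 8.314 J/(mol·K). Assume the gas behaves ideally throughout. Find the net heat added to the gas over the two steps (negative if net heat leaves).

12400 J

P₁ = nRT₁/V₁ = 2.15×8.314×255/24.5 = 186 kPa.
Step 1 — Isothermal: T stays 255 K; PV = const ⇒ V₂ = 82.3 L, P₂ = 55.4 kPa.
ΔU = 0 (ideal gas, T constant).
W = nRT ln(V₂/V₁) = 2.15×8.314×255×ln(3.36) = 5520 J.
Q = ΔU + W = 5520 J.
State after step 1: P = 55.4 kPa, V = 82.3 L, T = 255 K.
Step 2 — Isochoric: V stays 82.3 L; P/T = const ⇒ T₂ = 409 K, P₂ = 88.8 kPa.
W = 0 (no volume change).
ΔU = nCvΔT = 2.15×20.8×(409−255) = 6880 J.
Q = ΔU = 6880 J.
Net over both steps: W = 5520 J, Q = 12400 J, ΔU = 6880 J.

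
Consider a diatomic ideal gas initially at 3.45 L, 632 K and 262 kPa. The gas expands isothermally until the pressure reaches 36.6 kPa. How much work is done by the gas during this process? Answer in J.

1780 J

n = P₁V₁/(RT₁) = 262×3.45/(8.314×632) = 0.172 mol.
Isothermal: T stays 632 K; PV = const ⇒ V₂ = 24.7 L, P₂ = 36.6 kPa.
W = nRT ln(V₂/V₁) = 0.172×8.314×632×ln(7.16) = 1780 J.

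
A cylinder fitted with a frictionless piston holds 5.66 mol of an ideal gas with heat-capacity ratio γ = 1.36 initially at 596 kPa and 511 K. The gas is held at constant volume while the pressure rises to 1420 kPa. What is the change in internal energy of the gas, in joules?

92300 J

V₁ = nRT₁/P₁ = 5.66×8.314×511/596 = 40.3 L.
Isochoric: V stays 40.3 L; P/T = const ⇒ T₂ = 1220 K, P₂ = 1420 kPa.
For an ideal gas ΔU = nCvΔT with Cv = R/(γ−1) = 23.1 J/(mol·K).
ΔU = 5.66×23.1×(1220−511) = 92300 J.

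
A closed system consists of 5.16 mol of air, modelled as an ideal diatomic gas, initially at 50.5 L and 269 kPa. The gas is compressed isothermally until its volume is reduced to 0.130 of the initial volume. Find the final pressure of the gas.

2070 kPa

T₁ = P₁V₁/(nR) = 269×50.5/(5.16×8.314) = 317 K.
Isothermal: T stays 317 K; PV = const ⇒ V₂ = 6.57 L, P₂ = 2070 kPa.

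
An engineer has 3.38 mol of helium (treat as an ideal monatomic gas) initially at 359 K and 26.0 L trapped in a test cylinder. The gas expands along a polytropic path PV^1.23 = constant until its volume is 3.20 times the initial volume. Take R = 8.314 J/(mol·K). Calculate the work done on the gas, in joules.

-10300 J

P₁ = nRT₁/V₁ = 3.38×8.314×359/26.0 = 388 kPa.
Polytropic n=1.23: T₂ = T₁(V₁/V₂)^(n−1) = 359×(0.312)^0.23 = 275 K; P₂ = P₁(V₁/V₂)^n = 92.8 kPa.
W = (P₁V₁−P₂V₂)/(n−1) = (388×26.0−92.8×83.2)/0.23 = 10300 J.
Work done on the gas = −W_by = -10300 J.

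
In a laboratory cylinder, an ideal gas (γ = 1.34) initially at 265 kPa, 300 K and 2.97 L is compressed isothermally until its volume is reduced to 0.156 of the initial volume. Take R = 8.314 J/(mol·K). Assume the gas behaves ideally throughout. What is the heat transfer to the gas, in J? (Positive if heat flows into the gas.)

-1460 J

n = P₁V₁/(RT₁) = 265×2.97/(8.314×300) = 0.316 mol.
Isothermal: T stays 300 K; PV = const ⇒ V₂ = 0.463 L, P₂ = 1700 kPa.
ΔU = 0 (ideal gas, T constant).
W = nRT ln(V₂/V₁) = 0.316×8.314×300×ln(0.156) = -1460 J.
Q = ΔU + W = -1460 J.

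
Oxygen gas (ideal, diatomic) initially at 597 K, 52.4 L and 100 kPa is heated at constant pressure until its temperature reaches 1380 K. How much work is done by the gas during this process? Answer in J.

n = P₁V₁/(RT₁) = 100×52.4/(8.314×597) = 1.06 mol.
Isobaric: P stays 100 kPa; V/T = const ⇒ T₂ = 1380 K, V₂ = 121 L.
W = PΔV = 100×(121−52.4) kPa·L = 6870 J.

6870 J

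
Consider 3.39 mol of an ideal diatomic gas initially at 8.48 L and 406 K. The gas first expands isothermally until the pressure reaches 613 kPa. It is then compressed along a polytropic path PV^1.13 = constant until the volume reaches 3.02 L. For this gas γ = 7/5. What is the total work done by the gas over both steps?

-14500 J

P₁ = nRT₁/V₁ = 3.39×8.314×406/8.48 = 1350 kPa.
Step 1 — Isothermal: T stays 406 K; PV = const ⇒ V₂ = 18.7 L, P₂ = 613 kPa.
ΔU = 0 (ideal gas, T constant).
W = nRT ln(V₂/V₁) = 3.39×8.314×406×ln(2.20) = 9030 J.
Q = ΔU + W = 9030 J.
State after step 1: P = 613 kPa, V = 18.7 L, T = 406 K.
Step 2 — Polytropic n=1.13: T₂ = T₁(V₁/V₂)^(n−1) = 406×(6.18)^0.13 = 514 K; P₂ = P₁(V₁/V₂)^n = 4800 kPa.
W = (P₁V₁−P₂V₂)/(n−1) = (613×18.7−4800×3.02)/0.13 = -23500 J.
ΔU = nCvΔT = 3.39×20.8×(514−406) = 7640 J.
Q = ΔU + W = -15900 J.
Net over both steps: W = -14500 J, Q = -6850 J, ΔU = 7640 J.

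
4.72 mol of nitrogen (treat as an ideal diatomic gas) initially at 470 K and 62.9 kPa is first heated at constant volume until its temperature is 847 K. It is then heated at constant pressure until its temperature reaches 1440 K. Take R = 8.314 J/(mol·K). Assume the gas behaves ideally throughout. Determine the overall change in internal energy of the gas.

95200 J

V₁ = nRT₁/P₁ = 4.72×8.314×470/62.9 = 293 L.
Step 1 — Isochoric: V stays 293 L; P/T = const ⇒ T₂ = 847 K, P₂ = 113 kPa.
W = 0 (no volume change).
ΔU = nCvΔT = 4.72×20.8×(847−470) = 37000 J.
Q = ΔU = 37000 J.
State after step 1: P = 113 kPa, V = 293 L, T = 847 K.
Step 2 — Isobaric: P stays 113 kPa; V/T = const ⇒ T₂ = 1440 K, V₂ = 499 L.
W = PΔV = 113×(499−293) kPa·L = 23300 J.
ΔU = nCvΔT = 4.72×20.8×(1440−847) = 58200 J.
Q = ΔU + W = nCpΔT = 81400 J.
Net over both steps: W = 23300 J, Q = 118000 J, ΔU = 95200 J.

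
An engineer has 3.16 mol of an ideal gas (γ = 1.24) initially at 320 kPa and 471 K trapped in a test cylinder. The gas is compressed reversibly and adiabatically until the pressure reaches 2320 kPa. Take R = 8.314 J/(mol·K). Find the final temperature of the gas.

V₁ = nRT₁/P₁ = 3.16×8.314×471/320 = 38.7 L.
Adiabatic: T₂/T₁ = (P₂/P₁)^((γ−1)/γ) ⇒ T₂ = 471×(7.25)^0.194 = 691 K; V₂ = 7.83 L.

691 K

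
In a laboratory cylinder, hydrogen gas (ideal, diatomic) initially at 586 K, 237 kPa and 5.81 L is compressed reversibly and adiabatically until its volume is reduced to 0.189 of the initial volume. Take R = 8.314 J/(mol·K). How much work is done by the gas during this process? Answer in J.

-3260 J

n = P₁V₁/(RT₁) = 237×5.81/(8.314×586) = 0.283 mol.
Adiabatic: TV^(γ−1) = const ⇒ T₂ = 586×(5.29)^0.400 = 1140 K; PV^γ = const ⇒ P₂ = 2440 kPa.
ΔU = nCvΔT = 0.283×20.8×(1140−586) = 3260 J.
Q = 0 for an adiabatic process, so W = −ΔU = -3260 J.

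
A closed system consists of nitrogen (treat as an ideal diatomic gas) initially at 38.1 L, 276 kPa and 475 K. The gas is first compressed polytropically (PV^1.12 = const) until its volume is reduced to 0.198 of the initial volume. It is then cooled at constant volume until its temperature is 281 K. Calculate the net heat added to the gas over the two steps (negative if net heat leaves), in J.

-29500 J

n = P₁V₁/(RT₁) = 276×38.1/(8.314×475) = 2.66 mol.
Step 1 — Polytropic n=1.12: T₂ = T₁(V₁/V₂)^(n−1) = 475×(5.05)^0.12 = 577 K; P₂ = P₁(V₁/V₂)^n = 1690 kPa.
W = (P₁V₁−P₂V₂)/(n−1) = (276×38.1−1690×7.54)/0.12 = -18800 J.
ΔU = nCvΔT = 2.66×20.8×(577−475) = 5640 J.
Q = ΔU + W = -13200 J.
State after step 1: P = 1690 kPa, V = 7.54 L, T = 577 K.
Step 2 — Isochoric: V stays 7.54 L; P/T = const ⇒ T₂ = 281 K, P₂ = 825 kPa.
W = 0 (no volume change).
ΔU = nCvΔT = 2.66×20.8×(281−577) = -16400 J.
Q = ΔU = -16400 J.
Net over both steps: W = -18800 J, Q = -29500 J, ΔU = -10700 J.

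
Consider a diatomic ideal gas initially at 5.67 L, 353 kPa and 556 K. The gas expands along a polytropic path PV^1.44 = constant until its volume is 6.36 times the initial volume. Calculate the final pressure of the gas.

24.6 kPa

Polytropic n=1.44: T₂ = T₁(V₁/V₂)^(n−1) = 556×(0.157)^0.44 = 246 K; P₂ = P₁(V₁/V₂)^n = 24.6 kPa.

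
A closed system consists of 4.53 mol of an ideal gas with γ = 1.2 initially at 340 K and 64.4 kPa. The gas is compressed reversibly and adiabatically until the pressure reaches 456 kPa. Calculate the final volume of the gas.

38.9 L

V₁ = nRT₁/P₁ = 4.53×8.314×340/64.4 = 199 L.
Adiabatic: T₂/T₁ = (P₂/P₁)^((γ−1)/γ) ⇒ T₂ = 340×(7.08)^0.167 = 471 K; V₂ = 38.9 L.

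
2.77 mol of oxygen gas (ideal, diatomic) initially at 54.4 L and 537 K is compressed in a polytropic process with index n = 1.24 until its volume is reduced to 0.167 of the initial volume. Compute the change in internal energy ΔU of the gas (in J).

16600 J

P₁ = nRT₁/V₁ = 2.77×8.314×537/54.4 = 227 kPa.
Polytropic n=1.24: T₂ = T₁(V₁/V₂)^(n−1) = 537×(5.99)^0.24 = 825 K; P₂ = P₁(V₁/V₂)^n = 2090 kPa.
For an ideal gas ΔU = nCvΔT with Cv = (5/2)R = 20.8 J/(mol·K).
ΔU = 2.77×20.8×(825−537) = 16600 J.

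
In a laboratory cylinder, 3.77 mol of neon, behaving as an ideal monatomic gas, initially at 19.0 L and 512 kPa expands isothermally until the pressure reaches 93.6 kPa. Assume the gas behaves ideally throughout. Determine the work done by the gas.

T₁ = P₁V₁/(nR) = 512×19.0/(3.77×8.314) = 310 K.
Isothermal: T stays 310 K; PV = const ⇒ V₂ = 104 L, P₂ = 93.6 kPa.
W = nRT ln(V₂/V₁) = 3.77×8.314×310×ln(5.47) = 16500 J.

16500 J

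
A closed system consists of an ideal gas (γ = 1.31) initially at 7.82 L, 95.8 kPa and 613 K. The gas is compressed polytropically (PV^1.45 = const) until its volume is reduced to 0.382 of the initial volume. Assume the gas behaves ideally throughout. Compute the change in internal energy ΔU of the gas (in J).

1310 J

n = P₁V₁/(RT₁) = 95.8×7.82/(8.314×613) = 0.147 mol.
Polytropic n=1.45: T₂ = T₁(V₁/V₂)^(n−1) = 613×(2.62)^0.45 = 945 K; P₂ = P₁(V₁/V₂)^n = 387 kPa.
For an ideal gas ΔU = nCvΔT with Cv = R/(γ−1) = 26.8 J/(mol·K).
ΔU = 0.147×26.8×(945−613) = 1310 J.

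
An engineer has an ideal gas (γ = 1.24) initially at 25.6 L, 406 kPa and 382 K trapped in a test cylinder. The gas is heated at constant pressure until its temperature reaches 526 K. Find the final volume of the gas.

Isobaric: P stays 406 kPa; V/T = const ⇒ T₂ = 526 K, V₂ = 35.3 L.

35.3 L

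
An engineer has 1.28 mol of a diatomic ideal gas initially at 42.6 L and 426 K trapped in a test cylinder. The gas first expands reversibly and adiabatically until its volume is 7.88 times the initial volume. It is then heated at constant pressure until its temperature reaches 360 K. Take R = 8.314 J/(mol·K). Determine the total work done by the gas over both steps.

8220 J

P₁ = nRT₁/V₁ = 1.28×8.314×426/42.6 = 106 kPa.
Step 1 — Adiabatic: TV^(γ−1) = const ⇒ T₂ = 426×(0.127)^0.400 = 187 K; PV^γ = const ⇒ P₂ = 5.91 kPa.
ΔU = nCvΔT = 1.28×20.8×(187−426) = -6370 J.
Q = 0 for an adiabatic process, so W = −ΔU = 6370 J.
State after step 1: P = 5.91 kPa, V = 336 L, T = 187 K.
Step 2 — Isobaric: P stays 5.91 kPa; V/T = const ⇒ T₂ = 360 K, V₂ = 648 L.
W = PΔV = 5.91×(648−336) kPa·L = 1850 J.
ΔU = nCvΔT = 1.28×20.8×(360−187) = 4610 J.
Q = ΔU + W = nCpΔT = 6460 J.
Net over both steps: W = 8220 J, Q = 6460 J, ΔU = -1760 J.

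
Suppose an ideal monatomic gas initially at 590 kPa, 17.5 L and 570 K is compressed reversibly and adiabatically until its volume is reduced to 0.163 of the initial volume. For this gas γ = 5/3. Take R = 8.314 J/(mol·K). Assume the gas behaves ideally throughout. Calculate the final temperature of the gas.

1910 K

Adiabatic: TV^(γ−1) = const ⇒ T₂ = 570×(6.13)^0.667 = 1910 K; PV^γ = const ⇒ P₂ = 12100 kPa.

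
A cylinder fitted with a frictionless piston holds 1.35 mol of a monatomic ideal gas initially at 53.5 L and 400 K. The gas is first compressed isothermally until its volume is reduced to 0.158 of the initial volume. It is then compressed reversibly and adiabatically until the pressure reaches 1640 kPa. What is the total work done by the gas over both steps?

P₁ = nRT₁/V₁ = 1.35×8.314×400/53.5 = 83.9 kPa.
Step 1 — Isothermal: T stays 400 K; PV = const ⇒ V₂ = 8.45 L, P₂ = 531 kPa.
ΔU = 0 (ideal gas, T constant).
W = nRT ln(V₂/V₁) = 1.35×8.314×400×ln(0.158) = -8280 J.
Q = ΔU + W = -8280 J.
State after step 1: P = 531 kPa, V = 8.45 L, T = 400 K.
Step 2 — Adiabatic: T₂/T₁ = (P₂/P₁)^((γ−1)/γ) ⇒ T₂ = 400×(3.09)^0.400 = 628 K; V₂ = 4.30 L.
ΔU = nCvΔT = 1.35×12.5×(628−400) = 3840 J.
Q = 0 for an adiabatic process, so W = −ΔU = -3840 J.
Net over both steps: W = -12100 J, Q = -8280 J, ΔU = 3840 J.

-12100 J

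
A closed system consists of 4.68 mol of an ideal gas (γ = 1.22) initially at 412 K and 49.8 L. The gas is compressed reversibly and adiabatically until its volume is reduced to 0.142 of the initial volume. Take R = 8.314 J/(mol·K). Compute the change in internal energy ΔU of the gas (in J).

39100 J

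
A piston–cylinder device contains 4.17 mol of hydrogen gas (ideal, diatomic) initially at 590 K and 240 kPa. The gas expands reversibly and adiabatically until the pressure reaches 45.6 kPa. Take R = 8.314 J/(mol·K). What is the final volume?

V₁ = nRT₁/P₁ = 4.17×8.314×590/240 = 85.2 L.
Adiabatic: T₂/T₁ = (P₂/P₁)^((γ−1)/γ) ⇒ T₂ = 590×(0.190)^0.286 = 367 K; V₂ = 279 L.

279 L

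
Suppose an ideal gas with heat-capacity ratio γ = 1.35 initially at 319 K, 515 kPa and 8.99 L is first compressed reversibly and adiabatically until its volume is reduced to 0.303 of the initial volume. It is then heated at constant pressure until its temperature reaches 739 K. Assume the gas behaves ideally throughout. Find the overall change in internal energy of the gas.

17400 J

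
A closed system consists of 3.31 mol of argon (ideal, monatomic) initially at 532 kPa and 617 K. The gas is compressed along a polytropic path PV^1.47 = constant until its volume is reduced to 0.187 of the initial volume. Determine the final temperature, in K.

1360 K

V₁ = nRT₁/P₁ = 3.31×8.314×617/532 = 31.9 L.
Polytropic n=1.47: T₂ = T₁(V₁/V₂)^(n−1) = 617×(5.35)^0.47 = 1360 K; P₂ = P₁(V₁/V₂)^n = 6260 kPa.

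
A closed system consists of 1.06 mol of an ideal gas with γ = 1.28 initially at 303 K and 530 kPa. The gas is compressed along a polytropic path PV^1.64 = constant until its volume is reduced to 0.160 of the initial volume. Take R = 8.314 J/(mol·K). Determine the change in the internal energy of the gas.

V₁ = nRT₁/P₁ = 1.06×8.314×303/530 = 5.04 L.
Polytropic n=1.64: T₂ = T₁(V₁/V₂)^(n−1) = 303×(6.25)^0.64 = 979 K; P₂ = P₁(V₁/V₂)^n = 10700 kPa.
For an ideal gas ΔU = nCvΔT with Cv = R/(γ−1) = 29.7 J/(mol·K).
ΔU = 1.06×29.7×(979−303) = 21300 J.

21300 J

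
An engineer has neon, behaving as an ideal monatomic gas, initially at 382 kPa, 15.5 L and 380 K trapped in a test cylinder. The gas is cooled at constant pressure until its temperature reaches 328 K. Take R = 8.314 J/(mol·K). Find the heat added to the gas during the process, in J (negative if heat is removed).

-2030 J

n = P₁V₁/(RT₁) = 382×15.5/(8.314×380) = 1.87 mol.
Isobaric: P stays 382 kPa; V/T = const ⇒ T₂ = 328 K, V₂ = 13.4 L.
W = PΔV = 382×(13.4−15.5) kPa·L = -810 J.
ΔU = nCvΔT = 1.87×12.5×(328−380) = -1220 J.
Q = ΔU + W = nCpΔT = -2030 J.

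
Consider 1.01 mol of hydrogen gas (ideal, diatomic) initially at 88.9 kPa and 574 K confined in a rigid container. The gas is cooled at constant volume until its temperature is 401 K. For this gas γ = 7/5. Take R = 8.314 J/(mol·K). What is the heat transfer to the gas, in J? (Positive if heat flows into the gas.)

-3630 J

V₁ = nRT₁/P₁ = 1.01×8.314×574/88.9 = 54.2 L.
Isochoric: V stays 54.2 L; P/T = const ⇒ T₂ = 401 K, P₂ = 62.1 kPa.
W = 0 (no volume change).
ΔU = nCvΔT = 1.01×20.8×(401−574) = -3630 J.
Q = ΔU = -3630 J.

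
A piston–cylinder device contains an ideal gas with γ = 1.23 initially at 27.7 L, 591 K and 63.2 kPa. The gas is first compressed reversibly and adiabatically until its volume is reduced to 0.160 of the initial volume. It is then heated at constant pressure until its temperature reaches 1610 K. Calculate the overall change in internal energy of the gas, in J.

13100 J

n = P₁V₁/(RT₁) = 63.2×27.7/(8.314×591) = 0.356 mol.
Step 1 — Adiabatic: TV^(γ−1) = const ⇒ T₂ = 591×(6.25)^0.230 = 901 K; PV^γ = const ⇒ P₂ = 602 kPa.
ΔU = nCvΔT = 0.356×36.1×(901−591) = 3990 J.
Q = 0 for an adiabatic process, so W = −ΔU = -3990 J.
State after step 1: P = 602 kPa, V = 4.43 L, T = 901 K.
Step 2 — Isobaric: P stays 602 kPa; V/T = const ⇒ T₂ = 1610 K, V₂ = 7.92 L.
W = PΔV = 602×(7.92−4.43) kPa·L = 2100 J.
ΔU = nCvΔT = 0.356×36.1×(1610−901) = 9130 J.
Q = ΔU + W = nCpΔT = 11200 J.
Net over both steps: W = -1890 J, Q = 11200 J, ΔU = 13100 J.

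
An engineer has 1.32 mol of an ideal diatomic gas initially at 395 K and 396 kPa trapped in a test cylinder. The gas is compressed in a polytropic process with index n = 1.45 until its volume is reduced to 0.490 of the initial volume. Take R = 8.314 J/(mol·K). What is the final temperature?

V₁ = nRT₁/P₁ = 1.32×8.314×395/396 = 10.9 L.
Polytropic n=1.45: T₂ = T₁(V₁/V₂)^(n−1) = 395×(2.04)^0.45 = 545 K; P₂ = P₁(V₁/V₂)^n = 1110 kPa.

545 K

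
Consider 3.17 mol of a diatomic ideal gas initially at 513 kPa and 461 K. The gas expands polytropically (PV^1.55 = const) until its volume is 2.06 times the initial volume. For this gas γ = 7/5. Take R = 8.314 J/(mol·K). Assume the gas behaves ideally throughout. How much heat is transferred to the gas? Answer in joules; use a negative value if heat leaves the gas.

-2720 J

V₁ = nRT₁/P₁ = 3.17×8.314×461/513 = 23.7 L.
Polytropic n=1.55: T₂ = T₁(V₁/V₂)^(n−1) = 461×(0.485)^0.55 = 310 K; P₂ = P₁(V₁/V₂)^n = 167 kPa.
W = (P₁V₁−P₂V₂)/(n−1) = (513×23.7−167×48.8)/0.55 = 7250 J.
ΔU = nCvΔT = 3.17×20.8×(310−461) = -9960 J.
Q = ΔU + W = -2720 J.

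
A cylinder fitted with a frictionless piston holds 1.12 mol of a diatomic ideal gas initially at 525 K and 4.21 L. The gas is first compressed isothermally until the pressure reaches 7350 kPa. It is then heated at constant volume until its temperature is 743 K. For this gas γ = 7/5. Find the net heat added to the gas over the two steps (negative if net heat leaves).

-3950 J

P₁ = nRT₁/V₁ = 1.12×8.314×525/4.21 = 1160 kPa.
Step 1 — Isothermal: T stays 525 K; PV = const ⇒ V₂ = 0.665 L, P₂ = 7350 kPa.
ΔU = 0 (ideal gas, T constant).
W = nRT ln(V₂/V₁) = 1.12×8.314×525×ln(0.158) = -9020 J.
Q = ΔU + W = -9020 J.
State after step 1: P = 7350 kPa, V = 0.665 L, T = 525 K.
Step 2 — Isochoric: V stays 0.665 L; P/T = const ⇒ T₂ = 743 K, P₂ = 10400 kPa.
W = 0 (no volume change).
ΔU = nCvΔT = 1.12×20.8×(743−525) = 5070 J.
Q = ΔU = 5070 J.
Net over both steps: W = -9020 J, Q = -3950 J, ΔU = 5070 J.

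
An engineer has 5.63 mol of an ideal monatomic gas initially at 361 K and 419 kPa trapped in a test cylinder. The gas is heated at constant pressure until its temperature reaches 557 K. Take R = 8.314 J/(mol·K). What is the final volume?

62.2 L

V₁ = nRT₁/P₁ = 5.63×8.314×361/419 = 40.3 L.
Isobaric: P stays 419 kPa; V/T = const ⇒ T₂ = 557 K, V₂ = 62.2 L.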